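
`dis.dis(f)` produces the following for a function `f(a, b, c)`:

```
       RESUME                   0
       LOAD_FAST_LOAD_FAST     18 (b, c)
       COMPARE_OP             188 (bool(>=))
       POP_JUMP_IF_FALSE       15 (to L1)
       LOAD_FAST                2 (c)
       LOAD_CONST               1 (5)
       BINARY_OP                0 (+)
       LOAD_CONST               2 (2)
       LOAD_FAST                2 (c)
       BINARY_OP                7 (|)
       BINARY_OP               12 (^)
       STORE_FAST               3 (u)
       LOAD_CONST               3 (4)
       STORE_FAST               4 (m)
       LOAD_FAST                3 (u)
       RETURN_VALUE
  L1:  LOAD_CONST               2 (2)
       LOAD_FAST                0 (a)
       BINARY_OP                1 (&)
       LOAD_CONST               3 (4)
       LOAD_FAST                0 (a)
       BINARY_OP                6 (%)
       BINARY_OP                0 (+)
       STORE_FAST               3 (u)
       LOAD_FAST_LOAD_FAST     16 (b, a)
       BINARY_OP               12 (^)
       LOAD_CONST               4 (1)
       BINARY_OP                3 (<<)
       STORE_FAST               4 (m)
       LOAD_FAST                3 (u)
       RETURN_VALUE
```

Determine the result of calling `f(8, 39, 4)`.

15

LOAD_FAST_LOAD_FAST b,c → push 39,4. Stack: [39, 4]
COMPARE_OP bool(>=) → 39 vs 4 = True. Stack: [True]
POP_JUMP_IF_FALSE → pop True; no jump. Stack: []
LOAD_FAST c → push 4. Stack: [4]
LOAD_CONST → push 5. Stack: [4, 5]
BINARY_OP + → 4 + 5 = 9. Stack: [9]
LOAD_CONST → push 2. Stack: [9, 2]
LOAD_FAST c → push 4. Stack: [9, 2, 4]
BINARY_OP | → 2 | 4 = 6. Stack: [9, 6]
BINARY_OP ^ → 9 ^ 6 = 15. Stack: [15]
STORE_FAST u → u=15. Stack: []
LOAD_CONST → push 4. Stack: [4]
STORE_FAST m → m=4. Stack: []
LOAD_FAST u → push 15. Stack: [15]
RETURN_VALUE → return 15.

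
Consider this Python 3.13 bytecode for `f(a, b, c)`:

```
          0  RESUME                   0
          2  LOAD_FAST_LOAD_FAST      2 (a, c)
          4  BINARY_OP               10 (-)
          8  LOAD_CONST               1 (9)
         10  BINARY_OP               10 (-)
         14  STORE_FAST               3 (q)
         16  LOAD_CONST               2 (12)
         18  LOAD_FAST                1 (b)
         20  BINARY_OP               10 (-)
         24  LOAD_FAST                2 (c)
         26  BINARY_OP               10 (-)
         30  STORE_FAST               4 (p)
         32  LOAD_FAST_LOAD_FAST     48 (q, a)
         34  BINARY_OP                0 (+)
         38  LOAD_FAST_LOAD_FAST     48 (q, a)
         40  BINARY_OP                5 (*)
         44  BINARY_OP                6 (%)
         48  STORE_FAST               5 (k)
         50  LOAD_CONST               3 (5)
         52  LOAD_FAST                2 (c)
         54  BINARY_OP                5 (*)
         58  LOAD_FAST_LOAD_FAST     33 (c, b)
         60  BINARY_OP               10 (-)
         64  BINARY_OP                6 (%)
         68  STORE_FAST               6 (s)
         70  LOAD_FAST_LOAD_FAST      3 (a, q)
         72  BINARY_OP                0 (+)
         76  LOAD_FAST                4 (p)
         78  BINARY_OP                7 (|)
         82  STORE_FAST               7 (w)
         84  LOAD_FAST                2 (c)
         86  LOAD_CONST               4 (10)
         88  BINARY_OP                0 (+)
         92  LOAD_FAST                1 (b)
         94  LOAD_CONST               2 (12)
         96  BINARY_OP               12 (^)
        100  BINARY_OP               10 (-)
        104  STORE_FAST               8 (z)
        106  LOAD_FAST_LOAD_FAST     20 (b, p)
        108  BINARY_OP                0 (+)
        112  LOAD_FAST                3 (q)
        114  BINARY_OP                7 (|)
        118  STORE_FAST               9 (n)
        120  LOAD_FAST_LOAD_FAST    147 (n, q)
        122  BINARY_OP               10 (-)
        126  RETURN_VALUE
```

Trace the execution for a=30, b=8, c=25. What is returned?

3

LOAD_FAST_LOAD_FAST a,c → push 30,25. Stack: [30, 25]
BINARY_OP - → 30 - 25 = 5. Stack: [5]
LOAD_CONST → push 9. Stack: [5, 9]
BINARY_OP - → 5 - 9 = -4. Stack: [-4]
STORE_FAST q → q=-4. Stack: []
LOAD_CONST → push 12. Stack: [12]
LOAD_FAST b → push 8. Stack: [12, 8]
BINARY_OP - → 12 - 8 = 4. Stack: [4]
LOAD_FAST c → push 25. Stack: [4, 25]
BINARY_OP - → 4 - 25 = -21. Stack: [-21]
STORE_FAST p → p=-21. Stack: []
LOAD_FAST_LOAD_FAST q,a → push -4,30. Stack: [-4, 30]
BINARY_OP + → -4 + 30 = 26. Stack: [26]
LOAD_FAST_LOAD_FAST q,a → push -4,30. Stack: [26, -4, 30]
BINARY_OP * → -4 * 30 = -120. Stack: [26, -120]
BINARY_OP % → 26 % -120 = -94. Stack: [-94]
STORE_FAST k → k=-94. Stack: []
LOAD_CONST → push 5. Stack: [5]
LOAD_FAST c → push 25. Stack: [5, 25]
BINARY_OP * → 5 * 25 = 125. Stack: [125]
LOAD_FAST_LOAD_FAST c,b → push 25,8. Stack: [125, 25, 8]
BINARY_OP - → 25 - 8 = 17. Stack: [125, 17]
BINARY_OP % → 125 % 17 = 6. Stack: [6]
STORE_FAST s → s=6. Stack: []
LOAD_FAST_LOAD_FAST a,q → push 30,-4. Stack: [30, -4]
BINARY_OP + → 30 + -4 = 26. Stack: [26]
LOAD_FAST p → push -21. Stack: [26, -21]
BINARY_OP | → 26 | -21 = -5. Stack: [-5]
STORE_FAST w → w=-5. Stack: []
LOAD_FAST c → push 25. Stack: [25]
LOAD_CONST → push 10. Stack: [25, 10]
BINARY_OP + → 25 + 10 = 35. Stack: [35]
LOAD_FAST b → push 8. Stack: [35, 8]
LOAD_CONST → push 12. Stack: [35, 8, 12]
BINARY_OP ^ → 8 ^ 12 = 4. Stack: [35, 4]
BINARY_OP - → 35 - 4 = 31. Stack: [31]
STORE_FAST z → z=31. Stack: []
LOAD_FAST_LOAD_FAST b,p → push 8,-21. Stack: [8, -21]
BINARY_OP + → 8 + -21 = -13. Stack: [-13]
LOAD_FAST q → push -4. Stack: [-13, -4]
BINARY_OP | → -13 | -4 = -1. Stack: [-1]
STORE_FAST n → n=-1. Stack: []
LOAD_FAST_LOAD_FAST n,q → push -1,-4. Stack: [-1, -4]
BINARY_OP - → -1 - -4 = 3. Stack: [3]
RETURN_VALUE → return 3.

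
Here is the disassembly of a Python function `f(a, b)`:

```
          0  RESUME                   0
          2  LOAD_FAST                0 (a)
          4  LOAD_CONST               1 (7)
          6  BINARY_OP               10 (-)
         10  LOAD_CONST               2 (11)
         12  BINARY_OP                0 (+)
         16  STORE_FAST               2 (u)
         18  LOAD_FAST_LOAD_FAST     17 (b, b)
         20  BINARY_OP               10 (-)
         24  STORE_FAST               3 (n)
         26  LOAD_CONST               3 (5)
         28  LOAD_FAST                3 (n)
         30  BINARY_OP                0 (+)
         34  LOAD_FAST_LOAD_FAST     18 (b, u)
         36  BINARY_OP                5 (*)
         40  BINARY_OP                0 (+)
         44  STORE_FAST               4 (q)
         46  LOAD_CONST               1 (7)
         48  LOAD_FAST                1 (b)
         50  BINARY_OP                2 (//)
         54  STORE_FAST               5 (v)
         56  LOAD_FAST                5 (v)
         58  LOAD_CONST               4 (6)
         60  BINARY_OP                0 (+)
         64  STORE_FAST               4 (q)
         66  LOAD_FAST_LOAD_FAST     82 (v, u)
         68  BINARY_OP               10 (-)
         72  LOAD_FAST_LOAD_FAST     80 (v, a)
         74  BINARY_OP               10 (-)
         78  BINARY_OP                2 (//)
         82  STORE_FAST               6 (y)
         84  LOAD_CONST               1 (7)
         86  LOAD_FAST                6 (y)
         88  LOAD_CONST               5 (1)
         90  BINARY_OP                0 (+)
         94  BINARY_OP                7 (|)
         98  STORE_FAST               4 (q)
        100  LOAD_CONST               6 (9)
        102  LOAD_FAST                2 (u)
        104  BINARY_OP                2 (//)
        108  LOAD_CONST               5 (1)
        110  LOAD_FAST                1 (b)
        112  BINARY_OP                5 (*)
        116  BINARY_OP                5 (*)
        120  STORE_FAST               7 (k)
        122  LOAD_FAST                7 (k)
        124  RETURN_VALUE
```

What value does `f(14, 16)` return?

LOAD_FAST a → push 14. Stack: [14]
LOAD_CONST → push 7. Stack: [14, 7]
BINARY_OP - → 14 - 7 = 7. Stack: [7]
LOAD_CONST → push 11. Stack: [7, 11]
BINARY_OP + → 7 + 11 = 18. Stack: [18]
STORE_FAST u → u=18. Stack: []
LOAD_FAST_LOAD_FAST b,b → push 16,16. Stack: [16, 16]
BINARY_OP - → 16 - 16 = 0. Stack: [0]
STORE_FAST n → n=0. Stack: []
LOAD_CONST → push 5. Stack: [5]
LOAD_FAST n → push 0. Stack: [5, 0]
BINARY_OP + → 5 + 0 = 5. Stack: [5]
LOAD_FAST_LOAD_FAST b,u → push 16,18. Stack: [5, 16, 18]
BINARY_OP * → 16 * 18 = 288. Stack: [5, 288]
BINARY_OP + → 5 + 288 = 293. Stack: [293]
STORE_FAST q → q=293. Stack: []
LOAD_CONST → push 7. Stack: [7]
LOAD_FAST b → push 16. Stack: [7, 16]
BINARY_OP // → 7 // 16 = 0. Stack: [0]
STORE_FAST v → v=0. Stack: []
LOAD_FAST v → push 0. Stack: [0]
LOAD_CONST → push 6. Stack: [0, 6]
BINARY_OP + → 0 + 6 = 6. Stack: [6]
STORE_FAST q → q=6. Stack: []
LOAD_FAST_LOAD_FAST v,u → push 0,18. Stack: [0, 18]
BINARY_OP - → 0 - 18 = -18. Stack: [-18]
LOAD_FAST_LOAD_FAST v,a → push 0,14. Stack: [-18, 0, 14]
BINARY_OP - → 0 - 14 = -14. Stack: [-18, -14]
BINARY_OP // → -18 // -14 = 1. Stack: [1]
STORE_FAST y → y=1. Stack: []
LOAD_CONST → push 7. Stack: [7]
LOAD_FAST y → push 1. Stack: [7, 1]
LOAD_CONST → push 1. Stack: [7, 1, 1]
BINARY_OP + → 1 + 1 = 2. Stack: [7, 2]
BINARY_OP | → 7 | 2 = 7. Stack: [7]
STORE_FAST q → q=7. Stack: []
LOAD_CONST → push 9. Stack: [9]
LOAD_FAST u → push 18. Stack: [9, 18]
BINARY_OP // → 9 // 18 = 0. Stack: [0]
LOAD_CONST → push 1. Stack: [0, 1]
LOAD_FAST b → push 16. Stack: [0, 1, 16]
BINARY_OP * → 1 * 16 = 16. Stack: [0, 16]
BINARY_OP * → 0 * 16 = 0. Stack: [0]
STORE_FAST k → k=0. Stack: []
LOAD_FAST k → push 0. Stack: [0]
RETURN_VALUE → return 0.

0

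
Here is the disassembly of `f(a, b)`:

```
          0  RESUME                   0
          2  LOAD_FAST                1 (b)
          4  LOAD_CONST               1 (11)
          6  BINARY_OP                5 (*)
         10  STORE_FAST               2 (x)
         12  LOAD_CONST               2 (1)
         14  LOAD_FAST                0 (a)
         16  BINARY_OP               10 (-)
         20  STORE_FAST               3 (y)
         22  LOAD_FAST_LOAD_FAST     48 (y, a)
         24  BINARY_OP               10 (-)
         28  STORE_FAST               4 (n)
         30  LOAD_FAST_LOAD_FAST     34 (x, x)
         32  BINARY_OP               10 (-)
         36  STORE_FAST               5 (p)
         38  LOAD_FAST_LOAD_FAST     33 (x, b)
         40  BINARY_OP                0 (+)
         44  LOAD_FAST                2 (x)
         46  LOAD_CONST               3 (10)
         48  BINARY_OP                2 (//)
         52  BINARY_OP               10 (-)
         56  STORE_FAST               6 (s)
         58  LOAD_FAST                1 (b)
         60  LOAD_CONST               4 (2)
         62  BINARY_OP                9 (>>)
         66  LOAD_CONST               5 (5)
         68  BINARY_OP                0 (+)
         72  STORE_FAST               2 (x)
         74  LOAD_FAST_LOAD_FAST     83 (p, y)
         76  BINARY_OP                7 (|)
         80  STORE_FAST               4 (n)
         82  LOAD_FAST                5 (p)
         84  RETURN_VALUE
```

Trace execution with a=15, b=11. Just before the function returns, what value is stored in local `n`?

LOAD_FAST b → push 11. Stack: [11]
LOAD_CONST → push 11. Stack: [11, 11]
BINARY_OP * → 11 * 11 = 121. Stack: [121]
STORE_FAST x → x=121. Stack: []
LOAD_CONST → push 1. Stack: [1]
LOAD_FAST a → push 15. Stack: [1, 15]
BINARY_OP - → 1 - 15 = -14. Stack: [-14]
STORE_FAST y → y=-14. Stack: []
LOAD_FAST_LOAD_FAST y,a → push -14,15. Stack: [-14, 15]
BINARY_OP - → -14 - 15 = -29. Stack: [-29]
STORE_FAST n → n=-29. Stack: []
LOAD_FAST_LOAD_FAST x,x → push 121,121. Stack: [121, 121]
BINARY_OP - → 121 - 121 = 0. Stack: [0]
STORE_FAST p → p=0. Stack: []
LOAD_FAST_LOAD_FAST x,b → push 121,11. Stack: [121, 11]
BINARY_OP + → 121 + 11 = 132. Stack: [132]
LOAD_FAST x → push 121. Stack: [132, 121]
LOAD_CONST → push 10. Stack: [132, 121, 10]
BINARY_OP // → 121 // 10 = 12. Stack: [132, 12]
BINARY_OP - → 132 - 12 = 120. Stack: [120]
STORE_FAST s → s=120. Stack: []
LOAD_FAST b → push 11. Stack: [11]
LOAD_CONST → push 2. Stack: [11, 2]
BINARY_OP >> → 11 >> 2 = 2. Stack: [2]
LOAD_CONST → push 5. Stack: [2, 5]
BINARY_OP + → 2 + 5 = 7. Stack: [7]
STORE_FAST x → x=7. Stack: []
LOAD_FAST_LOAD_FAST p,y → push 0,-14. Stack: [0, -14]
BINARY_OP | → 0 | -14 = -14. Stack: [-14]
STORE_FAST n → n=-14. Stack: []
LOAD_FAST p → push 0. Stack: [0]
RETURN_VALUE → return 0.

-14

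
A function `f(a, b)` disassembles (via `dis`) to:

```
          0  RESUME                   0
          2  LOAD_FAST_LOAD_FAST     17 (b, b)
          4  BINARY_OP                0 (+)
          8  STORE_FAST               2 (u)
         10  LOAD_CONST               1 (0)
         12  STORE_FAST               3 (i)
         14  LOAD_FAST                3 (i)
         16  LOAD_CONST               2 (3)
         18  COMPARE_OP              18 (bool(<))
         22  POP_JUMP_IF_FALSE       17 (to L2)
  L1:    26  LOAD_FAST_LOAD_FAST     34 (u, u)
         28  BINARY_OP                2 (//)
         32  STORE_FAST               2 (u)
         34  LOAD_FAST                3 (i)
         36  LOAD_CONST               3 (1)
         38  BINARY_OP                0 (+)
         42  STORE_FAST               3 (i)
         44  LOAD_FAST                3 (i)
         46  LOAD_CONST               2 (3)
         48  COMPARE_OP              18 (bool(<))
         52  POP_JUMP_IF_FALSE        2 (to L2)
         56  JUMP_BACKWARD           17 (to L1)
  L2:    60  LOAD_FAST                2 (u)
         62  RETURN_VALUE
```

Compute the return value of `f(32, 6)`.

LOAD_FAST_LOAD_FAST b,b → push 6,6. Stack: [6, 6]
BINARY_OP + → 6 + 6 = 12. Stack: [12]
STORE_FAST u → u=12. Stack: []
LOAD_CONST → push 0. Stack: [0]
STORE_FAST i → i=0. Stack: []
LOAD_FAST i → push 0. Stack: [0]
LOAD_CONST → push 3. Stack: [0, 3]
COMPARE_OP bool(<) → 0 vs 3 = True. Stack: [True]
POP_JUMP_IF_FALSE → pop True; no jump. Stack: []
LOAD_FAST_LOAD_FAST u,u → push 12,12. Stack: [12, 12]
BINARY_OP // → 12 // 12 = 1. Stack: [1]
STORE_FAST u → u=1. Stack: []
LOAD_FAST i → push 0. Stack: [0]
LOAD_CONST → push 1. Stack: [0, 1]
BINARY_OP + → 0 + 1 = 1. Stack: [1]
STORE_FAST i → i=1. Stack: []
LOAD_FAST i → push 1. Stack: [1]
LOAD_CONST → push 3. Stack: [1, 3]
COMPARE_OP bool(<) → 1 vs 3 = True. Stack: [True]
POP_JUMP_IF_FALSE → pop True; no jump. Stack: []
LOAD_FAST_LOAD_FAST u,u → push 1,1. Stack: [1, 1]
BINARY_OP // → 1 // 1 = 1. Stack: [1]
STORE_FAST u → u=1. Stack: []
LOAD_FAST i → push 1. Stack: [1]
LOAD_CONST → push 1. Stack: [1, 1]
BINARY_OP + → 1 + 1 = 2. Stack: [2]
STORE_FAST i → i=2. Stack: []
LOAD_FAST i → push 2. Stack: [2]
LOAD_CONST → push 3. Stack: [2, 3]
COMPARE_OP bool(<) → 2 vs 3 = True. Stack: [True]
POP_JUMP_IF_FALSE → pop True; no jump. Stack: []
LOAD_FAST_LOAD_FAST u,u → push 1,1. Stack: [1, 1]
BINARY_OP // → 1 // 1 = 1. Stack: [1]
STORE_FAST u → u=1. Stack: []
LOAD_FAST i → push 2. Stack: [2]
LOAD_CONST → push 1. Stack: [2, 1]
BINARY_OP + → 2 + 1 = 3. Stack: [3]
STORE_FAST i → i=3. Stack: []
LOAD_FAST i → push 3. Stack: [3]
LOAD_CONST → push 3. Stack: [3, 3]
COMPARE_OP bool(<) → 3 vs 3 = False. Stack: [False]
POP_JUMP_IF_FALSE → pop False; jump. Stack: []
LOAD_FAST u → push 1. Stack: [1]
RETURN_VALUE → return 1.

1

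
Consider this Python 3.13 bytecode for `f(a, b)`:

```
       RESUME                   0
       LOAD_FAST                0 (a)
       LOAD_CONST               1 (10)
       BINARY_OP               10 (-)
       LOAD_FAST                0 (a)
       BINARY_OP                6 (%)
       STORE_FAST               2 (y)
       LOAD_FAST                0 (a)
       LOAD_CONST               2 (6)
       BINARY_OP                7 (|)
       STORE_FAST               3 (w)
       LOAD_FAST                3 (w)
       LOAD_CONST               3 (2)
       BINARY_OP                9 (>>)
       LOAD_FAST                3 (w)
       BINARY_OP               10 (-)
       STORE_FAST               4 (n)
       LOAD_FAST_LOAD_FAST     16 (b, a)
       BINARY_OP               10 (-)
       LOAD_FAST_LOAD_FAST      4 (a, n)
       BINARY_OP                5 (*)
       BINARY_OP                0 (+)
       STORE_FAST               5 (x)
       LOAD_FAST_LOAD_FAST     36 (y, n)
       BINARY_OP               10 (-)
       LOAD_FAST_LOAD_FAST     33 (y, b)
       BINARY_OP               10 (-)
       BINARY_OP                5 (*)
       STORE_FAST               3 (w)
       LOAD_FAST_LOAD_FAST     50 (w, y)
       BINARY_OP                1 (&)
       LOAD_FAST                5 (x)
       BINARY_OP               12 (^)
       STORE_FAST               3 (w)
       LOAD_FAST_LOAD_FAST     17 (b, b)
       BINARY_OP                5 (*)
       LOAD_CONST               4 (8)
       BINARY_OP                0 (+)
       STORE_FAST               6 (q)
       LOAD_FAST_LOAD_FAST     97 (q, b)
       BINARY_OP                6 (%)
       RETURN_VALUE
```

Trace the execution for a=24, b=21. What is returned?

LOAD_FAST a → push 24. Stack: [24]
LOAD_CONST → push 10. Stack: [24, 10]
BINARY_OP - → 24 - 10 = 14. Stack: [14]
LOAD_FAST a → push 24. Stack: [14, 24]
BINARY_OP % → 14 % 24 = 14. Stack: [14]
STORE_FAST y → y=14. Stack: []
LOAD_FAST a → push 24. Stack: [24]
LOAD_CONST → push 6. Stack: [24, 6]
BINARY_OP | → 24 | 6 = 30. Stack: [30]
STORE_FAST w → w=30. Stack: []
LOAD_FAST w → push 30. Stack: [30]
LOAD_CONST → push 2. Stack: [30, 2]
BINARY_OP >> → 30 >> 2 = 7. Stack: [7]
LOAD_FAST w → push 30. Stack: [7, 30]
BINARY_OP - → 7 - 30 = -23. Stack: [-23]
STORE_FAST n → n=-23. Stack: []
LOAD_FAST_LOAD_FAST b,a → push 21,24. Stack: [21, 24]
BINARY_OP - → 21 - 24 = -3. Stack: [-3]
LOAD_FAST_LOAD_FAST a,n → push 24,-23. Stack: [-3, 24, -23]
BINARY_OP * → 24 * -23 = -552. Stack: [-3, -552]
BINARY_OP + → -3 + -552 = -555. Stack: [-555]
STORE_FAST x → x=-555. Stack: []
LOAD_FAST_LOAD_FAST y,n → push 14,-23. Stack: [14, -23]
BINARY_OP - → 14 - -23 = 37. Stack: [37]
LOAD_FAST_LOAD_FAST y,b → push 14,21. Stack: [37, 14, 21]
BINARY_OP - → 14 - 21 = -7. Stack: [37, -7]
BINARY_OP * → 37 * -7 = -259. Stack: [-259]
STORE_FAST w → w=-259. Stack: []
LOAD_FAST_LOAD_FAST w,y → push -259,14. Stack: [-259, 14]
BINARY_OP & → -259 & 14 = 12. Stack: [12]
LOAD_FAST x → push -555. Stack: [12, -555]
BINARY_OP ^ → 12 ^ -555 = -551. Stack: [-551]
STORE_FAST w → w=-551. Stack: []
LOAD_FAST_LOAD_FAST b,b → push 21,21. Stack: [21, 21]
BINARY_OP * → 21 * 21 = 441. Stack: [441]
LOAD_CONST → push 8. Stack: [441, 8]
BINARY_OP + → 441 + 8 = 449. Stack: [449]
STORE_FAST q → q=449. Stack: []
LOAD_FAST_LOAD_FAST q,b → push 449,21. Stack: [449, 21]
BINARY_OP % → 449 % 21 = 8. Stack: [8]
RETURN_VALUE → return 8.

8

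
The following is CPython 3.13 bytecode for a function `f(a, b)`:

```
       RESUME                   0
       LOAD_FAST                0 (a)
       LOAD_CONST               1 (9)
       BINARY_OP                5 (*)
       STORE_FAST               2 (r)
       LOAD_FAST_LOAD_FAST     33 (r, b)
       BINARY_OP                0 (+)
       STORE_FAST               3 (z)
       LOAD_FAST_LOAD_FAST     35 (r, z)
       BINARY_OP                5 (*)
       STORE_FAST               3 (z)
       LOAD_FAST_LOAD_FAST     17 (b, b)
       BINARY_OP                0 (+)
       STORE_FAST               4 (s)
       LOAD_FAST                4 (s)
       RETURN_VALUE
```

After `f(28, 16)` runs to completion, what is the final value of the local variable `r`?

LOAD_FAST a → push 28. Stack: [28]
LOAD_CONST → push 9. Stack: [28, 9]
BINARY_OP * → 28 * 9 = 252. Stack: [252]
STORE_FAST r → r=252. Stack: []
LOAD_FAST_LOAD_FAST r,b → push 252,16. Stack: [252, 16]
BINARY_OP + → 252 + 16 = 268. Stack: [268]
STORE_FAST z → z=268. Stack: []
LOAD_FAST_LOAD_FAST r,z → push 252,268. Stack: [252, 268]
BINARY_OP * → 252 * 268 = 67536. Stack: [67536]
STORE_FAST z → z=67536. Stack: []
LOAD_FAST_LOAD_FAST b,b → push 16,16. Stack: [16, 16]
BINARY_OP + → 16 + 16 = 32. Stack: [32]
STORE_FAST s → s=32. Stack: []
LOAD_FAST s → push 32. Stack: [32]
RETURN_VALUE → return 32.

252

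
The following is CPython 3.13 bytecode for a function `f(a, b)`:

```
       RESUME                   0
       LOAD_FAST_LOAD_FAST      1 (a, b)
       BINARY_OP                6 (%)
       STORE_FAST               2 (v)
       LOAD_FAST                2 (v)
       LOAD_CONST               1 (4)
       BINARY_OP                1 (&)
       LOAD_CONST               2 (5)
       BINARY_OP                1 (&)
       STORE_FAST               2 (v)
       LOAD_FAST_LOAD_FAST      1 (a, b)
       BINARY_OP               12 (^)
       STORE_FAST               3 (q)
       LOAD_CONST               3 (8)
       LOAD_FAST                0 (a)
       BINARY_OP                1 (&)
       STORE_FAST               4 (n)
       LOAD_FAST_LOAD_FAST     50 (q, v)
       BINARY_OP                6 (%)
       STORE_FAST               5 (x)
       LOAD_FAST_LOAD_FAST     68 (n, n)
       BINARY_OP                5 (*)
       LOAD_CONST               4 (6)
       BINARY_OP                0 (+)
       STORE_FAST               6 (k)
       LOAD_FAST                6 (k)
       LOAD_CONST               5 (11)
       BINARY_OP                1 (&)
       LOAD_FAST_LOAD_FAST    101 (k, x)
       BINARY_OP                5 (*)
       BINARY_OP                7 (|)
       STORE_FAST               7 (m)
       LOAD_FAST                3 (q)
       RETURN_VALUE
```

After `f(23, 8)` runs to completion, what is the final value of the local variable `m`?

18

LOAD_FAST_LOAD_FAST a,b → push 23,8. Stack: [23, 8]
BINARY_OP % → 23 % 8 = 7. Stack: [7]
STORE_FAST v → v=7. Stack: []
LOAD_FAST v → push 7. Stack: [7]
LOAD_CONST → push 4. Stack: [7, 4]
BINARY_OP & → 7 & 4 = 4. Stack: [4]
LOAD_CONST → push 5. Stack: [4, 5]
BINARY_OP & → 4 & 5 = 4. Stack: [4]
STORE_FAST v → v=4. Stack: []
LOAD_FAST_LOAD_FAST a,b → push 23,8. Stack: [23, 8]
BINARY_OP ^ → 23 ^ 8 = 31. Stack: [31]
STORE_FAST q → q=31. Stack: []
LOAD_CONST → push 8. Stack: [8]
LOAD_FAST a → push 23. Stack: [8, 23]
BINARY_OP & → 8 & 23 = 0. Stack: [0]
STORE_FAST n → n=0. Stack: []
LOAD_FAST_LOAD_FAST q,v → push 31,4. Stack: [31, 4]
BINARY_OP % → 31 % 4 = 3. Stack: [3]
STORE_FAST x → x=3. Stack: []
LOAD_FAST_LOAD_FAST n,n → push 0,0. Stack: [0, 0]
BINARY_OP * → 0 * 0 = 0. Stack: [0]
LOAD_CONST → push 6. Stack: [0, 6]
BINARY_OP + → 0 + 6 = 6. Stack: [6]
STORE_FAST k → k=6. Stack: []
LOAD_FAST k → push 6. Stack: [6]
LOAD_CONST → push 11. Stack: [6, 11]
BINARY_OP & → 6 & 11 = 2. Stack: [2]
LOAD_FAST_LOAD_FAST k,x → push 6,3. Stack: [2, 6, 3]
BINARY_OP * → 6 * 3 = 18. Stack: [2, 18]
BINARY_OP | → 2 | 18 = 18. Stack: [18]
STORE_FAST m → m=18. Stack: []
LOAD_FAST q → push 31. Stack: [31]
RETURN_VALUE → return 31.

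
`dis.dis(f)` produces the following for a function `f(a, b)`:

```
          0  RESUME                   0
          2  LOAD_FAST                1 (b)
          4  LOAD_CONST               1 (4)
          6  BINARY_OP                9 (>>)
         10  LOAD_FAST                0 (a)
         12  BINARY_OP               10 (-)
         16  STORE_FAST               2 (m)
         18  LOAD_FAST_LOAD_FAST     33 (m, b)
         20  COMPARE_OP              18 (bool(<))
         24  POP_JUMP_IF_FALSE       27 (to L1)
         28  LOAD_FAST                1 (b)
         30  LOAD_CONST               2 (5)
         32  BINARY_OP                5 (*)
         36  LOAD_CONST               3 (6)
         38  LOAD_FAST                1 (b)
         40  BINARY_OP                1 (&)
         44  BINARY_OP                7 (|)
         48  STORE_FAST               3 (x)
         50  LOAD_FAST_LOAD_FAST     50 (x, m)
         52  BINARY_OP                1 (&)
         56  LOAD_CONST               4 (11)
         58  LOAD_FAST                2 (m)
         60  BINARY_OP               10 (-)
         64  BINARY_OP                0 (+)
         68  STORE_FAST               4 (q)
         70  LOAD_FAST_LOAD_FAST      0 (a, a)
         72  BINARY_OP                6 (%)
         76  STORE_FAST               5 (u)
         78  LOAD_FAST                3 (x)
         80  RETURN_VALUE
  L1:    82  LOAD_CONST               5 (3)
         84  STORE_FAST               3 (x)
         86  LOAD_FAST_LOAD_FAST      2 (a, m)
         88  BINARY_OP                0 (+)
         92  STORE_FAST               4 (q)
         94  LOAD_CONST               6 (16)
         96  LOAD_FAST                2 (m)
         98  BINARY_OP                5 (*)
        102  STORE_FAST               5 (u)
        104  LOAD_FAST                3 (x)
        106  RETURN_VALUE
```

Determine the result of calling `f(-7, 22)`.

110

LOAD_FAST b → push 22. Stack: [22]
LOAD_CONST → push 4. Stack: [22, 4]
BINARY_OP >> → 22 >> 4 = 1. Stack: [1]
LOAD_FAST a → push -7. Stack: [1, -7]
BINARY_OP - → 1 - -7 = 8. Stack: [8]
STORE_FAST m → m=8. Stack: []
LOAD_FAST_LOAD_FAST m,b → push 8,22. Stack: [8, 22]
COMPARE_OP bool(<) → 8 vs 22 = True. Stack: [True]
POP_JUMP_IF_FALSE → pop True; no jump. Stack: []
LOAD_FAST b → push 22. Stack: [22]
LOAD_CONST → push 5. Stack: [22, 5]
BINARY_OP * → 22 * 5 = 110. Stack: [110]
LOAD_CONST → push 6. Stack: [110, 6]
LOAD_FAST b → push 22. Stack: [110, 6, 22]
BINARY_OP & → 6 & 22 = 6. Stack: [110, 6]
BINARY_OP | → 110 | 6 = 110. Stack: [110]
STORE_FAST x → x=110. Stack: []
LOAD_FAST_LOAD_FAST x,m → push 110,8. Stack: [110, 8]
BINARY_OP & → 110 & 8 = 8. Stack: [8]
LOAD_CONST → push 11. Stack: [8, 11]
LOAD_FAST m → push 8. Stack: [8, 11, 8]
BINARY_OP - → 11 - 8 = 3. Stack: [8, 3]
BINARY_OP + → 8 + 3 = 11. Stack: [11]
STORE_FAST q → q=11. Stack: []
LOAD_FAST_LOAD_FAST a,a → push -7,-7. Stack: [-7, -7]
BINARY_OP % → -7 % -7 = 0. Stack: [0]
STORE_FAST u → u=0. Stack: []
LOAD_FAST x → push 110. Stack: [110]
RETURN_VALUE → return 110.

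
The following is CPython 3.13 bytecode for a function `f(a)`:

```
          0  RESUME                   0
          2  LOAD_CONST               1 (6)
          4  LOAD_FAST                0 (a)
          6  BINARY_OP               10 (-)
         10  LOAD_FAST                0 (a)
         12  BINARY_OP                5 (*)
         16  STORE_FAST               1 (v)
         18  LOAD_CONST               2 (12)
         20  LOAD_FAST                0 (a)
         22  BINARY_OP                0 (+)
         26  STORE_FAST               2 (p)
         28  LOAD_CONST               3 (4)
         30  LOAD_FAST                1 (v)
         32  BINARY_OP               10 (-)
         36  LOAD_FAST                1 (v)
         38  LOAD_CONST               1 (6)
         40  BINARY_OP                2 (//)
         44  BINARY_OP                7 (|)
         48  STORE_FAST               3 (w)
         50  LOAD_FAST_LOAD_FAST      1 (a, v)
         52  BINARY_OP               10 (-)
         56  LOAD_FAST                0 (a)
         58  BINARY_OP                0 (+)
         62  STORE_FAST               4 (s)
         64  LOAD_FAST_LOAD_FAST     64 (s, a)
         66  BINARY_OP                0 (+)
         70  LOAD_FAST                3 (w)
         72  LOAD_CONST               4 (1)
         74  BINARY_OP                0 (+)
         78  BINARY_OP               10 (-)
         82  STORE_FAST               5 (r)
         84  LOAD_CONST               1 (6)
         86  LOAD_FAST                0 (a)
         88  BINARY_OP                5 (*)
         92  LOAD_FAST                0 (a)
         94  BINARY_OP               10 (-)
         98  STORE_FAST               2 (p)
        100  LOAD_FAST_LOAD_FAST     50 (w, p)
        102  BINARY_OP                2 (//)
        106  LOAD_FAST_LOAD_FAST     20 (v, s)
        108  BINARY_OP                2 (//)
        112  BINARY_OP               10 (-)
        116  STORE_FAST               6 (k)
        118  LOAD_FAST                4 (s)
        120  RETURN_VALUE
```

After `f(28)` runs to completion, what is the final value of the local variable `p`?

140

LOAD_CONST → push 6. Stack: [6]
LOAD_FAST a → push 28. Stack: [6, 28]
BINARY_OP - → 6 - 28 = -22. Stack: [-22]
LOAD_FAST a → push 28. Stack: [-22, 28]
BINARY_OP * → -22 * 28 = -616. Stack: [-616]
STORE_FAST v → v=-616. Stack: []
LOAD_CONST → push 12. Stack: [12]
LOAD_FAST a → push 28. Stack: [12, 28]
BINARY_OP + → 12 + 28 = 40. Stack: [40]
STORE_FAST p → p=40. Stack: []
LOAD_CONST → push 4. Stack: [4]
LOAD_FAST v → push -616. Stack: [4, -616]
BINARY_OP - → 4 - -616 = 620. Stack: [620]
LOAD_FAST v → push -616. Stack: [620, -616]
LOAD_CONST → push 6. Stack: [620, -616, 6]
BINARY_OP // → -616 // 6 = -103. Stack: [620, -103]
BINARY_OP | → 620 | -103 = -3. Stack: [-3]
STORE_FAST w → w=-3. Stack: []
LOAD_FAST_LOAD_FAST a,v → push 28,-616. Stack: [28, -616]
BINARY_OP - → 28 - -616 = 644. Stack: [644]
LOAD_FAST a → push 28. Stack: [644, 28]
BINARY_OP + → 644 + 28 = 672. Stack: [672]
STORE_FAST s → s=672. Stack: []
LOAD_FAST_LOAD_FAST s,a → push 672,28. Stack: [672, 28]
BINARY_OP + → 672 + 28 = 700. Stack: [700]
LOAD_FAST w → push -3. Stack: [700, -3]
LOAD_CONST → push 1. Stack: [700, -3, 1]
BINARY_OP + → -3 + 1 = -2. Stack: [700, -2]
BINARY_OP - → 700 - -2 = 702. Stack: [702]
STORE_FAST r → r=702. Stack: []
LOAD_CONST → push 6. Stack: [6]
LOAD_FAST a → push 28. Stack: [6, 28]
BINARY_OP * → 6 * 28 = 168. Stack: [168]
LOAD_FAST a → push 28. Stack: [168, 28]
BINARY_OP - → 168 - 28 = 140. Stack: [140]
STORE_FAST p → p=140. Stack: []
LOAD_FAST_LOAD_FAST w,p → push -3,140. Stack: [-3, 140]
BINARY_OP // → -3 // 140 = -1. Stack: [-1]
LOAD_FAST_LOAD_FAST v,s → push -616,672. Stack: [-1, -616, 672]
BINARY_OP // → -616 // 672 = -1. Stack: [-1, -1]
BINARY_OP - → -1 - -1 = 0. Stack: [0]
STORE_FAST k → k=0. Stack: []
LOAD_FAST s → push 672. Stack: [672]
RETURN_VALUE → return 672.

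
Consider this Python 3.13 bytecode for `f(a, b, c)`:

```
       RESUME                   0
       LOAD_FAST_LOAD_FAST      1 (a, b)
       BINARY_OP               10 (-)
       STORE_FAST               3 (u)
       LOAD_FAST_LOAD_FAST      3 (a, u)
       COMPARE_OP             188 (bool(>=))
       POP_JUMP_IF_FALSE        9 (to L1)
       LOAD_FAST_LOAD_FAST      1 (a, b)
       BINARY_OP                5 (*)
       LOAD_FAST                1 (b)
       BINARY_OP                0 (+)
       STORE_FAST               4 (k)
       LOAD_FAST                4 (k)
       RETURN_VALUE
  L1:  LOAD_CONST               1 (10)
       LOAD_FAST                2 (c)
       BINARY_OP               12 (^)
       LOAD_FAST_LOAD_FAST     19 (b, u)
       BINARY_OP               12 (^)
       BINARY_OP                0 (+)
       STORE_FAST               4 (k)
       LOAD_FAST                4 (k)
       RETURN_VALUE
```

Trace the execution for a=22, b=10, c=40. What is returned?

LOAD_FAST_LOAD_FAST a,b → push 22,10. Stack: [22, 10]
BINARY_OP - → 22 - 10 = 12. Stack: [12]
STORE_FAST u → u=12. Stack: []
LOAD_FAST_LOAD_FAST a,u → push 22,12. Stack: [22, 12]
COMPARE_OP bool(>=) → 22 vs 12 = True. Stack: [True]
POP_JUMP_IF_FALSE → pop True; no jump. Stack: []
LOAD_FAST_LOAD_FAST a,b → push 22,10. Stack: [22, 10]
BINARY_OP * → 22 * 10 = 220. Stack: [220]
LOAD_FAST b → push 10. Stack: [220, 10]
BINARY_OP + → 220 + 10 = 230. Stack: [230]
STORE_FAST k → k=230. Stack: []
LOAD_FAST k → push 230. Stack: [230]
RETURN_VALUE → return 230.

230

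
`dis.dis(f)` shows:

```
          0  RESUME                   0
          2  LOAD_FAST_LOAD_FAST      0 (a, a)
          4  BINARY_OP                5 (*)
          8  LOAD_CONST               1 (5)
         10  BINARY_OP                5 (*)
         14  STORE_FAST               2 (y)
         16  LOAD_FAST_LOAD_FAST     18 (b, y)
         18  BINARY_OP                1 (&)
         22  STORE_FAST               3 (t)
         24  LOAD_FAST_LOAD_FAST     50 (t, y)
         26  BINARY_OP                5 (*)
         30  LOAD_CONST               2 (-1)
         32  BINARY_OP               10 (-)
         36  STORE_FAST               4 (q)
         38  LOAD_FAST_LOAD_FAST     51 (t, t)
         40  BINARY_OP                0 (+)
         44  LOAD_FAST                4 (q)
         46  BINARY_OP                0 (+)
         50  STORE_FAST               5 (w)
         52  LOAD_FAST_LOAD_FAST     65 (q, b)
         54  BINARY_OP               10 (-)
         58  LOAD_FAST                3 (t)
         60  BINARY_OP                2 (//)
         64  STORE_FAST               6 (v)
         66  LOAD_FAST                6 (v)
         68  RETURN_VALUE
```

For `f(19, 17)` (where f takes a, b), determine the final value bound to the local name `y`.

1805

LOAD_FAST_LOAD_FAST a,a → push 19,19. Stack: [19, 19]
BINARY_OP * → 19 * 19 = 361. Stack: [361]
LOAD_CONST → push 5. Stack: [361, 5]
BINARY_OP * → 361 * 5 = 1805. Stack: [1805]
STORE_FAST y → y=1805. Stack: []
LOAD_FAST_LOAD_FAST b,y → push 17,1805. Stack: [17, 1805]
BINARY_OP & → 17 & 1805 = 1. Stack: [1]
STORE_FAST t → t=1. Stack: []
LOAD_FAST_LOAD_FAST t,y → push 1,1805. Stack: [1, 1805]
BINARY_OP * → 1 * 1805 = 1805. Stack: [1805]
LOAD_CONST → push -1. Stack: [1805, -1]
BINARY_OP - → 1805 - -1 = 1806. Stack: [1806]
STORE_FAST q → q=1806. Stack: []
LOAD_FAST_LOAD_FAST t,t → push 1,1. Stack: [1, 1]
BINARY_OP + → 1 + 1 = 2. Stack: [2]
LOAD_FAST q → push 1806. Stack: [2, 1806]
BINARY_OP + → 2 + 1806 = 1808. Stack: [1808]
STORE_FAST w → w=1808. Stack: []
LOAD_FAST_LOAD_FAST q,b → push 1806,17. Stack: [1806, 17]
BINARY_OP - → 1806 - 17 = 1789. Stack: [1789]
LOAD_FAST t → push 1. Stack: [1789, 1]
BINARY_OP // → 1789 // 1 = 1789. Stack: [1789]
STORE_FAST v → v=1789. Stack: []
LOAD_FAST v → push 1789. Stack: [1789]
RETURN_VALUE → return 1789.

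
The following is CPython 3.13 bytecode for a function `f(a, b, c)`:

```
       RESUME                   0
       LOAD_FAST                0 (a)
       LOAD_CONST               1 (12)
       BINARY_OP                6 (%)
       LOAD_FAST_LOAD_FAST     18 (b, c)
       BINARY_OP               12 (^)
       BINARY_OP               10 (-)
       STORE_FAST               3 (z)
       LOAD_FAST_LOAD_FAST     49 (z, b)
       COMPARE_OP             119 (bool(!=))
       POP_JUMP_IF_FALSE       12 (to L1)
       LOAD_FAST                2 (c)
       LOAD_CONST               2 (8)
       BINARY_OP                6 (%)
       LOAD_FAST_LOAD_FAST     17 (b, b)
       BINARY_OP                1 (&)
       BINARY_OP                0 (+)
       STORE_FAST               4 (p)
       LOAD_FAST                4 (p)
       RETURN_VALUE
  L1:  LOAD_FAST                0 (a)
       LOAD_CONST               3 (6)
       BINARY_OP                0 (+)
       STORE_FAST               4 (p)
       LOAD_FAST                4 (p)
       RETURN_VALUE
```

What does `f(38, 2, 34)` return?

4

LOAD_FAST a → push 38. Stack: [38]
LOAD_CONST → push 12. Stack: [38, 12]
BINARY_OP % → 38 % 12 = 2. Stack: [2]
LOAD_FAST_LOAD_FAST b,c → push 2,34. Stack: [2, 2, 34]
BINARY_OP ^ → 2 ^ 34 = 32. Stack: [2, 32]
BINARY_OP - → 2 - 32 = -30. Stack: [-30]
STORE_FAST z → z=-30. Stack: []
LOAD_FAST_LOAD_FAST z,b → push -30,2. Stack: [-30, 2]
COMPARE_OP bool(!=) → -30 vs 2 = True. Stack: [True]
POP_JUMP_IF_FALSE → pop True; no jump. Stack: []
LOAD_FAST c → push 34. Stack: [34]
LOAD_CONST → push 8. Stack: [34, 8]
BINARY_OP % → 34 % 8 = 2. Stack: [2]
LOAD_FAST_LOAD_FAST b,b → push 2,2. Stack: [2, 2, 2]
BINARY_OP & → 2 & 2 = 2. Stack: [2, 2]
BINARY_OP + → 2 + 2 = 4. Stack: [4]
STORE_FAST p → p=4. Stack: []
LOAD_FAST p → push 4. Stack: [4]
RETURN_VALUE → return 4.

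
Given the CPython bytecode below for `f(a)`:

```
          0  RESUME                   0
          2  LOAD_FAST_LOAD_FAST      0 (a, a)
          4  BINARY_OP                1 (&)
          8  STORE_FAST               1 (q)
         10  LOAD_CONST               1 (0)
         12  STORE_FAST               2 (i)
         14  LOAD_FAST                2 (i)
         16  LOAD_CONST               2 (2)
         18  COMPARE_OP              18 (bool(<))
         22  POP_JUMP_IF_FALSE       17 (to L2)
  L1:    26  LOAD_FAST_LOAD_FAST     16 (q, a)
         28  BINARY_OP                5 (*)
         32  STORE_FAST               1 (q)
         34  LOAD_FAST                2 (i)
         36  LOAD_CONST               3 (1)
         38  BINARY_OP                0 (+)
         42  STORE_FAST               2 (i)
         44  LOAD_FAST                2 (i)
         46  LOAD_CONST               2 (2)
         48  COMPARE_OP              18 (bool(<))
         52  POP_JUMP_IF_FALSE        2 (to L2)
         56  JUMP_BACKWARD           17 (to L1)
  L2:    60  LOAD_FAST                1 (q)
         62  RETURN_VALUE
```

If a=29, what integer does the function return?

LOAD_FAST_LOAD_FAST a,a → push 29,29. Stack: [29, 29]
BINARY_OP & → 29 & 29 = 29. Stack: [29]
STORE_FAST q → q=29. Stack: []
LOAD_CONST → push 0. Stack: [0]
STORE_FAST i → i=0. Stack: []
LOAD_FAST i → push 0. Stack: [0]
LOAD_CONST → push 2. Stack: [0, 2]
COMPARE_OP bool(<) → 0 vs 2 = True. Stack: [True]
POP_JUMP_IF_FALSE → pop True; no jump. Stack: []
LOAD_FAST_LOAD_FAST q,a → push 29,29. Stack: [29, 29]
BINARY_OP * → 29 * 29 = 841. Stack: [841]
STORE_FAST q → q=841. Stack: []
LOAD_FAST i → push 0. Stack: [0]
LOAD_CONST → push 1. Stack: [0, 1]
BINARY_OP + → 0 + 1 = 1. Stack: [1]
STORE_FAST i → i=1. Stack: []
LOAD_FAST i → push 1. Stack: [1]
LOAD_CONST → push 2. Stack: [1, 2]
COMPARE_OP bool(<) → 1 vs 2 = True. Stack: [True]
POP_JUMP_IF_FALSE → pop True; no jump. Stack: []
LOAD_FAST_LOAD_FAST q,a → push 841,29. Stack: [841, 29]
BINARY_OP * → 841 * 29 = 24389. Stack: [24389]
STORE_FAST q → q=24389. Stack: []
LOAD_FAST i → push 1. Stack: [1]
LOAD_CONST → push 1. Stack: [1, 1]
BINARY_OP + → 1 + 1 = 2. Stack: [2]
STORE_FAST i → i=2. Stack: []
LOAD_FAST i → push 2. Stack: [2]
LOAD_CONST → push 2. Stack: [2, 2]
COMPARE_OP bool(<) → 2 vs 2 = False. Stack: [False]
POP_JUMP_IF_FALSE → pop False; jump. Stack: []
LOAD_FAST q → push 24389. Stack: [24389]
RETURN_VALUE → return 24389.

24389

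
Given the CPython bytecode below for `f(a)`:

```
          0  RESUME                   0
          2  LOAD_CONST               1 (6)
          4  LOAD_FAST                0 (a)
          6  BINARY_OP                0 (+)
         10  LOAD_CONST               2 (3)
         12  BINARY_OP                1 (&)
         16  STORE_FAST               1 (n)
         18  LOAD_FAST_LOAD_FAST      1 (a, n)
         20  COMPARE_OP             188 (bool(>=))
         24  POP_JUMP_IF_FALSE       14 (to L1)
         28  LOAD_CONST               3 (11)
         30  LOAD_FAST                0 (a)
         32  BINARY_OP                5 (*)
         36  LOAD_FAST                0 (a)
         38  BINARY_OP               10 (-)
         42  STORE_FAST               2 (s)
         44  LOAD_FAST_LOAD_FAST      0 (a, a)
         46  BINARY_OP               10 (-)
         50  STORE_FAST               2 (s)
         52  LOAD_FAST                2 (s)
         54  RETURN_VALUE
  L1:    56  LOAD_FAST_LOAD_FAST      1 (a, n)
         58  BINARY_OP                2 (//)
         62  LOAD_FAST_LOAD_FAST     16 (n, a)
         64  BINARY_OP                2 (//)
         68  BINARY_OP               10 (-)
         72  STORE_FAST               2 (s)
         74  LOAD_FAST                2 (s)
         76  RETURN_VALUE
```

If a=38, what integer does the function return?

LOAD_CONST → push 6. Stack: [6]
LOAD_FAST a → push 38. Stack: [6, 38]
BINARY_OP + → 6 + 38 = 44. Stack: [44]
LOAD_CONST → push 3. Stack: [44, 3]
BINARY_OP & → 44 & 3 = 0. Stack: [0]
STORE_FAST n → n=0. Stack: []
LOAD_FAST_LOAD_FAST a,n → push 38,0. Stack: [38, 0]
COMPARE_OP bool(>=) → 38 vs 0 = True. Stack: [True]
POP_JUMP_IF_FALSE → pop True; no jump. Stack: []
LOAD_CONST → push 11. Stack: [11]
LOAD_FAST a → push 38. Stack: [11, 38]
BINARY_OP * → 11 * 38 = 418. Stack: [418]
LOAD_FAST a → push 38. Stack: [418, 38]
BINARY_OP - → 418 - 38 = 380. Stack: [380]
STORE_FAST s → s=380. Stack: []
LOAD_FAST_LOAD_FAST a,a → push 38,38. Stack: [38, 38]
BINARY_OP - → 38 - 38 = 0. Stack: [0]
STORE_FAST s → s=0. Stack: []
LOAD_FAST s → push 0. Stack: [0]
RETURN_VALUE → return 0.

0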